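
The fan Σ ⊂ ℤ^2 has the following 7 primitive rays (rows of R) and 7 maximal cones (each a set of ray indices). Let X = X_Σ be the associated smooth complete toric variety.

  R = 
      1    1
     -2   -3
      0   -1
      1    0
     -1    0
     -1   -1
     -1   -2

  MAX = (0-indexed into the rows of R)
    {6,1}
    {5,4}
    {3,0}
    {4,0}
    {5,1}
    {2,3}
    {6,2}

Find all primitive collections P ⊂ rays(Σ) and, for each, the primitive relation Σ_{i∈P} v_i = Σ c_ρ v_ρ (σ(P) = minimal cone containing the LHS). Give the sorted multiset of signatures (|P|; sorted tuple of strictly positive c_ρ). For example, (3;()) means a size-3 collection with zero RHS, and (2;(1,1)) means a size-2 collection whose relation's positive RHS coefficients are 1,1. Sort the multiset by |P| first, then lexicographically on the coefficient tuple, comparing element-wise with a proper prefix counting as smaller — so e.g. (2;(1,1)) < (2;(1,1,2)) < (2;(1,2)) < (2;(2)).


14 minimal non-faces of Δ(Σ) (on 7 rays):

  • {0,5}:  v_{0} + v_{5} = 0 ; sig = (2;())
  • {3,4}:  v_{3} + v_{4} = 0 ; sig = (2;())
  • {0,1}:  v_{0} + v_{1} = v_{6} ; sig = (2;(1))
  • {0,2}:  v_{0} + v_{2} = v_{3} ; sig = (2;(1))
  • {0,6}:  v_{0} + v_{6} = v_{2} ; sig = (2;(1))
  • {2,4}:  v_{2} + v_{4} = v_{5} ; sig = (2;(1))
  • {2,5}:  v_{2} + v_{5} = v_{6} ; sig = (2;(1))
  • {3,5}:  v_{3} + v_{5} = v_{2} ; sig = (2;(1))
  • {5,6}:  v_{5} + v_{6} = v_{1} ; sig = (2;(1))
  • {1,3}:  v_{1} + v_{3} = v_{2} + v_{6} ; sig = (2;(1,1))
  • {1,2}:  v_{1} + v_{2} = 2·v_{6} ; sig = (2;(2))
  • {3,6}:  v_{3} + v_{6} = 2·v_{2} ; sig = (2;(2))
  • {4,6}:  v_{4} + v_{6} = 2·v_{5} ; sig = (2;(2))
  • {1,4}:  v_{1} + v_{4} = 3·v_{5} ; sig = (2;(3))

Signatures (|P|; sorted positive RHS coefficients), sorted:
    (2;())
    (2;())
    (2;(1))
    (2;(1))
    (2;(1))
    (2;(1))
    (2;(1))
    (2;(1))
    (2;(1))
    (2;(1,1))
    (2;(2))
    (2;(2))
    (2;(2))
    (2;(3))


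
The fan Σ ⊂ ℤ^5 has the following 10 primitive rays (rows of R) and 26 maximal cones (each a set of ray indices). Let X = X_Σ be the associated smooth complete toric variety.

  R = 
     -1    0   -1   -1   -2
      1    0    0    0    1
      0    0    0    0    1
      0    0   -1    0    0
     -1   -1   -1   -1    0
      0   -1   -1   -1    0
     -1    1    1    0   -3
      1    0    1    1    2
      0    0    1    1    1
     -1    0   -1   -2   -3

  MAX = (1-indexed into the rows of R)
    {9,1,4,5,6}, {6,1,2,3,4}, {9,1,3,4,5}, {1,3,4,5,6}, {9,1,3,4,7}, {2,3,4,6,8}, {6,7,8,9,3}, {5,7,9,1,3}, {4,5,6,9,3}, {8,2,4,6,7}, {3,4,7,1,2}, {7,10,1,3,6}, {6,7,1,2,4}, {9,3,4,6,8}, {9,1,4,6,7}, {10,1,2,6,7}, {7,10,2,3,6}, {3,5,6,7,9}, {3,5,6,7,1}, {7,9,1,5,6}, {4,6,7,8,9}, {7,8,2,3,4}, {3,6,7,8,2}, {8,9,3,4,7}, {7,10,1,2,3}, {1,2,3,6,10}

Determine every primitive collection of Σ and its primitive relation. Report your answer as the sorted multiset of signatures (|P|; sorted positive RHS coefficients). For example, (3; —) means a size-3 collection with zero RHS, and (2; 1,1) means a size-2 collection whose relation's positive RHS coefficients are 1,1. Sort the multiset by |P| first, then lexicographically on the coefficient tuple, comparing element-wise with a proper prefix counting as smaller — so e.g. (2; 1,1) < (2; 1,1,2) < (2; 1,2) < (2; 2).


The 12 primitive collections of Σ (r=10, n=5):

  • {1,8}:  v_{1} + v_{8} = 0 — sig = (2; —)
  • {2,9}:  v_{2} + v_{9} = v_{8} — sig = (2; 1)
  • {2,5}:  v_{2} + v_{5} = v_{3} + v_{6} — sig = (2; 1,1)
  • {5,8}:  v_{5} + v_{8} = v_{3} + v_{6} + v_{9} — sig = (2; 1,1,1)
  • {9,10}:  v_{9} + v_{10} = v_{3} + v_{6} + v_{7} — sig = (2; 1,1,1)
  • {8,10}:  v_{8} + v_{10} = v_{2} + v_{3} + v_{6} + v_{7} — sig = (2; 1,1,1,1)
  • {5,10}:  v_{5} + v_{10} = v_{1} + 2·v_{3} + 2·v_{6} + v_{7} — sig = (2; 1,1,2,2)
  • {4,10}:  v_{4} + v_{10} = 2·v_{1} + v_{2} — sig = (2; 1,2)
  • {4,5,7}:  v_{4} + v_{5} + v_{7} = 2·v_{1} + v_{9} — sig = (3; 1,2)
  • {1,3,6,9}:  v_{1} + v_{3} + v_{6} + v_{9} = v_{5} — sig = (4; 1)
  • {3,4,6,7}:  v_{3} + v_{4} + v_{6} + v_{7} = v_{1} — sig = (4; 1)
  • {1,2,3,6,7}:  v_{1} + v_{2} + v_{3} + v_{6} + v_{7} = v_{10} — sig = (5; 1)

Hence PRS(X_Σ) =
{ (2; —),  (2; 1),  (2; 1,1),  (2; 1,1,1) ×2,  (2; 1,1,1,1),  (2; 1,1,2,2),  (2; 1,2),  (3; 1,2),  (4; 1) ×2,  (5; 1) }


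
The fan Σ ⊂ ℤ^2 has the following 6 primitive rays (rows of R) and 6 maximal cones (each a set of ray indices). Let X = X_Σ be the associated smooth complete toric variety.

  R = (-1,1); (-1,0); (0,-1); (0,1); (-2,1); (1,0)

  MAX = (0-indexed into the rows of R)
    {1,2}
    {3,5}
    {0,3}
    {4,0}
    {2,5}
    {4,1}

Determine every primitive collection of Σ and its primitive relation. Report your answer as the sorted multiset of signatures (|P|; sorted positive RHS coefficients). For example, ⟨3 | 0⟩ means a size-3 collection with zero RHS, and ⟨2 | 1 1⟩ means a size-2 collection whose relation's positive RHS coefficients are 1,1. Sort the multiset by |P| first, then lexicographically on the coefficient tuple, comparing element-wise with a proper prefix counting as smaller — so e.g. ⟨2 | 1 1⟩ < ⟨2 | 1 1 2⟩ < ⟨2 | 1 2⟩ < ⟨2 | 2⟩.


|primitive collections| = 9. Relations:

  P = {1,5}:  v_{1} + v_{5} = 0 — sig = ⟨2 | 0⟩
  P = {2,3}:  v_{2} + v_{3} = 0 — sig = ⟨2 | 0⟩
  P = {0,1}:  v_{0} + v_{1} = v_{4} — sig = ⟨2 | 1⟩
  P = {0,2}:  v_{0} + v_{2} = v_{1} — sig = ⟨2 | 1⟩
  P = {0,5}:  v_{0} + v_{5} = v_{3} — sig = ⟨2 | 1⟩
  P = {1,3}:  v_{1} + v_{3} = v_{0} — sig = ⟨2 | 1⟩
  P = {4,5}:  v_{4} + v_{5} = v_{0} — sig = ⟨2 | 1⟩
  P = {2,4}:  v_{2} + v_{4} = 2·v_{1} — sig = ⟨2 | 2⟩
  P = {3,4}:  v_{3} + v_{4} = 2·v_{0} — sig = ⟨2 | 2⟩

Sorted signature multiset PRS(X):
    ⟨2 | 0⟩
    ⟨2 | 0⟩
    ⟨2 | 1⟩
    ⟨2 | 1⟩
    ⟨2 | 1⟩
    ⟨2 | 1⟩
    ⟨2 | 1⟩
    ⟨2 | 2⟩
    ⟨2 | 2⟩


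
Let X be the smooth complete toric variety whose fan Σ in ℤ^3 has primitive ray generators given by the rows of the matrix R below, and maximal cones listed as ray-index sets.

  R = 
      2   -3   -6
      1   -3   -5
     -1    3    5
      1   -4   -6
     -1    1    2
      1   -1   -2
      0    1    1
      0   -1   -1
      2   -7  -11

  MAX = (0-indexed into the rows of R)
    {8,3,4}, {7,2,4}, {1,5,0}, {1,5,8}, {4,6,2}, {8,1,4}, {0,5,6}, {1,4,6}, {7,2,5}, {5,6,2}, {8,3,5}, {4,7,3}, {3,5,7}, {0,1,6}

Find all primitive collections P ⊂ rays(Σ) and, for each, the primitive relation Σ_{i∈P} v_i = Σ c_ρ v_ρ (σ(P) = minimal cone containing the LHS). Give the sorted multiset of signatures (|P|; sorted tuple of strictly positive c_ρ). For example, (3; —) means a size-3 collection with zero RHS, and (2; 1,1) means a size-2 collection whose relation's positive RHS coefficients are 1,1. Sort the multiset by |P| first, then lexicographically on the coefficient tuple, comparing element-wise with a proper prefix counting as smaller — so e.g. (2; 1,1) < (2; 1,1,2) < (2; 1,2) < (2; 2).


16 minimal non-faces of Δ(Σ) (on 9 rays):

  • {1,2}:  v_{1} + v_{2} = 0  ⟹  sig = (2; —)
  • {4,5}:  v_{4} + v_{5} = 0  ⟹  sig = (2; —)
  • {6,7}:  v_{6} + v_{7} = 0  ⟹  sig = (2; —)
  • {1,3}:  v_{1} + v_{3} = v_{8}  ⟹  sig = (2; 1)
  • {1,7}:  v_{1} + v_{7} = v_{3}  ⟹  sig = (2; 1)
  • {2,3}:  v_{2} + v_{3} = v_{7}  ⟹  sig = (2; 1)
  • {2,8}:  v_{2} + v_{8} = v_{3}  ⟹  sig = (2; 1)
  • {3,6}:  v_{3} + v_{6} = v_{1}  ⟹  sig = (2; 1)
  • {0,2}:  v_{0} + v_{2} = v_{5} + v_{6}  ⟹  sig = (2; 1,1)
  • {0,4}:  v_{0} + v_{4} = v_{1} + v_{6}  ⟹  sig = (2; 1,1)
  • {0,7}:  v_{0} + v_{7} = v_{1} + v_{5}  ⟹  sig = (2; 1,1)
  • {0,3}:  v_{0} + v_{3} = 2·v_{1} + v_{5}  ⟹  sig = (2; 1,2)
  • {0,8}:  v_{0} + v_{8} = 3·v_{1} + v_{5}  ⟹  sig = (2; 1,3)
  • {6,8}:  v_{6} + v_{8} = 2·v_{1}  ⟹  sig = (2; 2)
  • {7,8}:  v_{7} + v_{8} = 2·v_{3}  ⟹  sig = (2; 2)
  • {1,5,6}:  v_{1} + v_{5} + v_{6} = v_{0}  ⟹  sig = (3; 1)

Sorted signature multiset PRS(X):
    (2; —)
    (2; —)
    (2; —)
    (2; 1)
    (2; 1)
    (2; 1)
    (2; 1)
    (2; 1)
    (2; 1,1)
    (2; 1,1)
    (2; 1,1)
    (2; 1,2)
    (2; 1,3)
    (2; 2)
    (2; 2)
    (3; 1)


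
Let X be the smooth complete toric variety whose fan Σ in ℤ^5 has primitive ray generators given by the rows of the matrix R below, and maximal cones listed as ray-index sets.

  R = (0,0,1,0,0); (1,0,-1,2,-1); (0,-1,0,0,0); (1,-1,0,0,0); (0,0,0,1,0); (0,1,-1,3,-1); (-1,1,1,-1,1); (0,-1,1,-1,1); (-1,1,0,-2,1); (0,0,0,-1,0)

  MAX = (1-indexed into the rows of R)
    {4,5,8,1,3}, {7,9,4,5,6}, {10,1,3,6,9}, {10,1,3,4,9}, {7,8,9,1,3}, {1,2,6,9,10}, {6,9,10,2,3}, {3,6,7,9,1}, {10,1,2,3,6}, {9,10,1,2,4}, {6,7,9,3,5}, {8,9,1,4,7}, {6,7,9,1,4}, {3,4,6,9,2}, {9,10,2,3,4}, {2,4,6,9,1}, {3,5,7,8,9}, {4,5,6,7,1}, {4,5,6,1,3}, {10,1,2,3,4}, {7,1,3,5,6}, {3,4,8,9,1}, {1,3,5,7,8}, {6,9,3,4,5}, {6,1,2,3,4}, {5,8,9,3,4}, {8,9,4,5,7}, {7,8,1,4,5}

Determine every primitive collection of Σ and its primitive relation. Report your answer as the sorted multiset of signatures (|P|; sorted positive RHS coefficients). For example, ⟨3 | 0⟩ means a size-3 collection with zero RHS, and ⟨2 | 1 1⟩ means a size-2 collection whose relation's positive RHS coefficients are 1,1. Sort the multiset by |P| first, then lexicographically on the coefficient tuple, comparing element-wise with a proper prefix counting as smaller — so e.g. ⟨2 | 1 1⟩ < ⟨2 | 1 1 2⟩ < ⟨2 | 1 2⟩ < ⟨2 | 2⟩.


|primitive collections| = 12. Relations:

  P = {5,10}:  v_{5} + v_{10} = 0  so sig = ⟨2 | 0⟩
  P = {2,5}:  v_{2} + v_{5} = v_{4} + v_{6}  so sig = ⟨2 | 1 1⟩
  P = {2,8}:  v_{2} + v_{8} = v_{4} + v_{5}  so sig = ⟨2 | 1 1⟩
  P = {7,10}:  v_{7} + v_{10} = v_{1} + v_{9}  so sig = ⟨2 | 1 1⟩
  P = {2,7}:  v_{2} + v_{7} = v_{1} + v_{4} + v_{6} + v_{9}  so sig = ⟨2 | 1 1 1 1⟩
  P = {8,10}:  v_{8} + v_{10} = v_{1} + v_{3} + v_{4} + v_{9}  so sig = ⟨2 | 1 1 1 1⟩
  P = {6,8}:  v_{6} + v_{8} = 2·v_{5}  so sig = ⟨2 | 2⟩
  P = {1,5,9}:  v_{1} + v_{5} + v_{9} = v_{7}  so sig = ⟨3 | 1⟩
  P = {3,4,7}:  v_{3} + v_{4} + v_{7} = v_{8}  so sig = ⟨3 | 1⟩
  P = {4,6,10}:  v_{4} + v_{6} + v_{10} = v_{2}  so sig = ⟨3 | 1⟩
  P = {1,2,3,9}:  v_{1} + v_{2} + v_{3} + v_{9} = 0  so sig = ⟨4 | 0⟩
  P = {1,3,4,6,9}:  v_{1} + v_{3} + v_{4} + v_{6} + v_{9} = v_{5}  so sig = ⟨5 | 1⟩

Signatures (|P|; sorted positive RHS coefficients), sorted:
{ ⟨2 | 0⟩,  ⟨2 | 1 1⟩ ×3,  ⟨2 | 1 1 1 1⟩ ×2,  ⟨2 | 2⟩,  ⟨3 | 1⟩ ×3,  ⟨4 | 0⟩,  ⟨5 | 1⟩ }


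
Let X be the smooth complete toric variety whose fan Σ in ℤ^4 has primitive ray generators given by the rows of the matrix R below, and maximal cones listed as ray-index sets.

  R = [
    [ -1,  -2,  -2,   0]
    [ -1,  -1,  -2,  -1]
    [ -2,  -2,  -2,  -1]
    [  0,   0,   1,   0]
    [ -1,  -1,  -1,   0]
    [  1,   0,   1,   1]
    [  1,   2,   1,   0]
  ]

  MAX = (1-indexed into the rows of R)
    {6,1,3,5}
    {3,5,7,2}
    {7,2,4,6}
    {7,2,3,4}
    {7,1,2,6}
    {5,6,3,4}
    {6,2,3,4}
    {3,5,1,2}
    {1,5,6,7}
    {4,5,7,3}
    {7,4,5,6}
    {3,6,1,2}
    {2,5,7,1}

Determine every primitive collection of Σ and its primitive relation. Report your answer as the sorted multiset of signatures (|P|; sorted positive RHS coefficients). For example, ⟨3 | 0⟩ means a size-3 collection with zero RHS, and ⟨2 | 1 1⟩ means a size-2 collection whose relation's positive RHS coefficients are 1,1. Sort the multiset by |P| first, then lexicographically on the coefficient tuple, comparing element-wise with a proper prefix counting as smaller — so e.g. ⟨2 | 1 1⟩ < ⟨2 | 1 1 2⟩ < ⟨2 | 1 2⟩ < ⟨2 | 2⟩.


Δ(Σ) — 7 vertices, 5 min non-faces:

  • {1,4}:  v_{1} + v_{4} = v_{3} + v_{6}  ⟹  sig = ⟨2 | 1 1⟩
  • {3,6,7}:  v_{3} + v_{6} + v_{7} = 0  ⟹  sig = ⟨3 | 0⟩
  • {2,4,5}:  v_{2} + v_{4} + v_{5} = v_{3}  ⟹  sig = ⟨3 | 1⟩
  • {2,5,6}:  v_{2} + v_{5} + v_{6} = v_{1}  ⟹  sig = ⟨3 | 1⟩
  • {1,3,7}:  v_{1} + v_{3} + v_{7} = v_{2} + v_{5}  ⟹  sig = ⟨3 | 1 1⟩

Hence PRS(X_Σ) =
    |P|=2: 1 collection, coeffs (1,1)
    |P|=3: 4 collections, coeffs (), (1), (1), (1,1)


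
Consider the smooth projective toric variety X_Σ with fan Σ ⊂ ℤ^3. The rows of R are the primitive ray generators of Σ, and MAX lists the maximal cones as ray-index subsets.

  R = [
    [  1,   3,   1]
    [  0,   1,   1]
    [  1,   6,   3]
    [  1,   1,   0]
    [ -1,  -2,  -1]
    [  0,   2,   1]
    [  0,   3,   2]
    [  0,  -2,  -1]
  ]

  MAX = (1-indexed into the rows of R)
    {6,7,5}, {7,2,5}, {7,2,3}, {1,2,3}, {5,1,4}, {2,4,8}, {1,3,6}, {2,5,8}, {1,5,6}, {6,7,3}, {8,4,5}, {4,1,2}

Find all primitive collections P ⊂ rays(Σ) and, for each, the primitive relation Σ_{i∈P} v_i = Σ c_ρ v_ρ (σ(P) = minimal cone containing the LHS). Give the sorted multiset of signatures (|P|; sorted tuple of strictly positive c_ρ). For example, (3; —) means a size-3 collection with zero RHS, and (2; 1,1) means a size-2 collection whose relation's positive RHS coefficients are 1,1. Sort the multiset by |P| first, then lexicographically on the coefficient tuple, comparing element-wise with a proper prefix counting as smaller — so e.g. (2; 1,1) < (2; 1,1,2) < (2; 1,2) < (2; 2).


|primitive collections| = 12. Relations:

  P = {6,8}:  v_{6} + v_{8} = 0  ⇒ sig = (2; —)
  P = {1,7}:  v_{1} + v_{7} = v_{3}  ⇒ sig = (2; 1)
  P = {1,8}:  v_{1} + v_{8} = v_{4}  ⇒ sig = (2; 1)
  P = {2,6}:  v_{2} + v_{6} = v_{7}  ⇒ sig = (2; 1)
  P = {4,6}:  v_{4} + v_{6} = v_{1}  ⇒ sig = (2; 1)
  P = {7,8}:  v_{7} + v_{8} = v_{2}  ⇒ sig = (2; 1)
  P = {3,8}:  v_{3} + v_{8} = v_{1} + v_{2}  ⇒ sig = (2; 1,1)
  P = {4,7}:  v_{4} + v_{7} = v_{1} + v_{2}  ⇒ sig = (2; 1,1)
  P = {3,4}:  v_{3} + v_{4} = 2·v_{1} + v_{2}  ⇒ sig = (2; 1,2)
  P = {3,5}:  v_{3} + v_{5} = 2·v_{6}  ⇒ sig = (2; 2)
  P = {2,4,5}:  v_{2} + v_{4} + v_{5} = 0  ⇒ sig = (3; —)
  P = {1,2,5}:  v_{1} + v_{2} + v_{5} = v_{6}  ⇒ sig = (3; 1)

so the primitive-relation signature multiset is
    (2; —)
    (2; 1)
    (2; 1)
    (2; 1)
    (2; 1)
    (2; 1)
    (2; 1,1)
    (2; 1,1)
    (2; 1,2)
    (2; 2)
    (3; —)
    (3; 1)


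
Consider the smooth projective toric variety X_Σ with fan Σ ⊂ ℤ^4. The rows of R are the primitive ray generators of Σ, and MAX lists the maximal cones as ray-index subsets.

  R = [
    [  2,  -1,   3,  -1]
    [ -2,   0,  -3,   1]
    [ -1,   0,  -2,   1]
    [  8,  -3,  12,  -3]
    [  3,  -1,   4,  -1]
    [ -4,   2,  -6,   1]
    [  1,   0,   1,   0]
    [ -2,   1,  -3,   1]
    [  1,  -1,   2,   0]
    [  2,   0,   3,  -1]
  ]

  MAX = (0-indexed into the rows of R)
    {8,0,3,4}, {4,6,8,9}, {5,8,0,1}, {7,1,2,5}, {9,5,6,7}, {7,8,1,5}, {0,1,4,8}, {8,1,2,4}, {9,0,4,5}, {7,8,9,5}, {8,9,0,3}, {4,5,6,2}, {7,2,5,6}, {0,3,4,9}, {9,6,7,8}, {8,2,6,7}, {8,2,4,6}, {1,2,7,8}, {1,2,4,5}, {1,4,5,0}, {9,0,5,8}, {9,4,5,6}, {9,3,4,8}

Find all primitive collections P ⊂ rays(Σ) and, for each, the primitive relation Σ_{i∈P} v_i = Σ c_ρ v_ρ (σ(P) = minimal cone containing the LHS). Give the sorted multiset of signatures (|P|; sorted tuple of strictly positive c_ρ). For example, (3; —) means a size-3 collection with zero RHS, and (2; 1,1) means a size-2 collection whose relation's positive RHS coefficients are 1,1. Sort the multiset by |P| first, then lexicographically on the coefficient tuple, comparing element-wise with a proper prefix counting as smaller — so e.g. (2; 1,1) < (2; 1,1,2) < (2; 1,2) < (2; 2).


Δ(Σ) — 10 vertices, 16 min non-faces:

  • {0,7}:  v_{0} + v_{7} = 0  ⇒ sig = (2; —)
  • {1,9}:  v_{1} + v_{9} = 0  ⇒ sig = (2; —)
  • {0,6}:  v_{0} + v_{6} = v_{4}  ⇒ sig = (2; 1)
  • {1,6}:  v_{1} + v_{6} = v_{2}  ⇒ sig = (2; 1)
  • {2,9}:  v_{2} + v_{9} = v_{6}  ⇒ sig = (2; 1)
  • {4,7}:  v_{4} + v_{7} = v_{6}  ⇒ sig = (2; 1)
  • {0,2}:  v_{0} + v_{2} = v_{1} + v_{4}  ⇒ sig = (2; 1,1)
  • {3,5}:  v_{3} + v_{5} = v_{0} + v_{9}  ⇒ sig = (2; 1,1)
  • {1,3}:  v_{1} + v_{3} = v_{0} + v_{4} + v_{8}  ⇒ sig = (2; 1,1,1)
  • {3,7}:  v_{3} + v_{7} = v_{4} + v_{8} + v_{9}  ⇒ sig = (2; 1,1,1)
  • {3,6}:  v_{3} + v_{6} = 2·v_{4} + v_{8} + v_{9}  ⇒ sig = (2; 1,1,2)
  • {2,3}:  v_{2} + v_{3} = 2·v_{4} + v_{8}  ⇒ sig = (2; 1,2)
  • {4,5,8}:  v_{4} + v_{5} + v_{8} = 0  ⇒ sig = (3; —)
  • {5,6,8}:  v_{5} + v_{6} + v_{8} = v_{7}  ⇒ sig = (3; 1)
  • {2,5,8}:  v_{2} + v_{5} + v_{8} = v_{1} + v_{7}  ⇒ sig = (3; 1,1)
  • {0,4,8,9}:  v_{0} + v_{4} + v_{8} + v_{9} = v_{3}  ⇒ sig = (4; 1)

so the primitive-relation signature multiset is
[(2; —), (2; —), (2; 1), (2; 1), (2; 1), (2; 1), (2; 1,1), (2; 1,1), (2; 1,1,1), (2; 1,1,1), (2; 1,1,2), (2; 1,2), (3; —), (3; 1), (3; 1,1), (4; 1)]


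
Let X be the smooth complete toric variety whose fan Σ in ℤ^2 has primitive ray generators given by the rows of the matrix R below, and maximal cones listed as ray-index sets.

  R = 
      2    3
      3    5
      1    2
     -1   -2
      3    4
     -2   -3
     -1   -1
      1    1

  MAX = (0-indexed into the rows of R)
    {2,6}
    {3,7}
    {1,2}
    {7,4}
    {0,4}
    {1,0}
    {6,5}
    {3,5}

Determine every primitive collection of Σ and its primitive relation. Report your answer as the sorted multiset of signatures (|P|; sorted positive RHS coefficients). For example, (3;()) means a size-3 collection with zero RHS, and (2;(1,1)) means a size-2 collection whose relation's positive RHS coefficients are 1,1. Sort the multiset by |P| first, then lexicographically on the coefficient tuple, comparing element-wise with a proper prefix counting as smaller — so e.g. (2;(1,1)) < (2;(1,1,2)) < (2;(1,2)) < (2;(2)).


20 minimal non-faces of Δ(Σ) (on 8 rays):

  P={0,5}:  v_{0} + v_{5} = 0  →  sig = (2;())
  P={2,3}:  v_{2} + v_{3} = 0  →  sig = (2;())
  P={6,7}:  v_{6} + v_{7} = 0  →  sig = (2;())
  P={0,2}:  v_{0} + v_{2} = v_{1}  →  sig = (2;(1))
  P={0,3}:  v_{0} + v_{3} = v_{7}  →  sig = (2;(1))
  P={0,6}:  v_{0} + v_{6} = v_{2}  →  sig = (2;(1))
  P={0,7}:  v_{0} + v_{7} = v_{4}  →  sig = (2;(1))
  P={1,3}:  v_{1} + v_{3} = v_{0}  →  sig = (2;(1))
  P={1,5}:  v_{1} + v_{5} = v_{2}  →  sig = (2;(1))
  P={2,5}:  v_{2} + v_{5} = v_{6}  →  sig = (2;(1))
  P={2,7}:  v_{2} + v_{7} = v_{0}  →  sig = (2;(1))
  P={3,6}:  v_{3} + v_{6} = v_{5}  →  sig = (2;(1))
  P={4,5}:  v_{4} + v_{5} = v_{7}  →  sig = (2;(1))
  P={4,6}:  v_{4} + v_{6} = v_{0}  →  sig = (2;(1))
  P={5,7}:  v_{5} + v_{7} = v_{3}  →  sig = (2;(1))
  P={1,6}:  v_{1} + v_{6} = 2·v_{2}  →  sig = (2;(2))
  P={1,7}:  v_{1} + v_{7} = 2·v_{0}  →  sig = (2;(2))
  P={2,4}:  v_{2} + v_{4} = 2·v_{0}  →  sig = (2;(2))
  P={3,4}:  v_{3} + v_{4} = 2·v_{7}  →  sig = (2;(2))
  P={1,4}:  v_{1} + v_{4} = 3·v_{0}  →  sig = (2;(3))

Signatures (|P|; sorted positive RHS coefficients), sorted:
{ (2;()) ×3,  (2;(1)) ×12,  (2;(2)) ×4,  (2;(3)) }


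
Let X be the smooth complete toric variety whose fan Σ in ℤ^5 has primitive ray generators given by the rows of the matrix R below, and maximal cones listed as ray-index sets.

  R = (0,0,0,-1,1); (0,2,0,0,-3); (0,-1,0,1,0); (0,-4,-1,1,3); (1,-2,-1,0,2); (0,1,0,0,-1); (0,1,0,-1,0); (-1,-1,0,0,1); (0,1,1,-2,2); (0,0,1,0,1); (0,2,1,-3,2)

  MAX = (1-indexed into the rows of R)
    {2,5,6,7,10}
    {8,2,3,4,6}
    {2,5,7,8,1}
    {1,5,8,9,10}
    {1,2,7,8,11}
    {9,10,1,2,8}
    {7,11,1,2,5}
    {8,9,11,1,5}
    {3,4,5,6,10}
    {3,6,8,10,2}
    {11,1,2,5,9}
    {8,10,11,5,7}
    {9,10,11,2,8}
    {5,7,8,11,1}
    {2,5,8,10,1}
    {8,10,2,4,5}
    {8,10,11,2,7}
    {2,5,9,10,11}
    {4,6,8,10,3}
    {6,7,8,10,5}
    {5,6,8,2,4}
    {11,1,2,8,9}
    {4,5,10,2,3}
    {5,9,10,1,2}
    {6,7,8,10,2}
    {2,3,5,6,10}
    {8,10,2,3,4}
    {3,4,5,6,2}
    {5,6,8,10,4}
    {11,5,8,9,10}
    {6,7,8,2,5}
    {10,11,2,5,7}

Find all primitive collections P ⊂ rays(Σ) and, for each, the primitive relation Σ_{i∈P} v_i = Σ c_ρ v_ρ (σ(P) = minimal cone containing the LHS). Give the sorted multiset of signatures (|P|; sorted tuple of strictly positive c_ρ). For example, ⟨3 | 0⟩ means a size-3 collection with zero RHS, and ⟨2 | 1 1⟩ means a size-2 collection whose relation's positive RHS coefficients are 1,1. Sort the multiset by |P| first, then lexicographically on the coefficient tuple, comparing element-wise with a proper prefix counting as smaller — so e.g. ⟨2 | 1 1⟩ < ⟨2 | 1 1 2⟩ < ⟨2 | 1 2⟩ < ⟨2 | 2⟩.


Δ(Σ) — 11 vertices, 20 min non-faces:

  P={3,7}:  v_{3} + v_{7} = 0  so sig = ⟨2 | 0⟩
  P={1,6}:  v_{1} + v_{6} = v_{7}  so sig = ⟨2 | 1⟩
  P={3,11}:  v_{3} + v_{11} = v_{9}  so sig = ⟨2 | 1⟩
  P={7,9}:  v_{7} + v_{9} = v_{11}  so sig = ⟨2 | 1⟩
  P={3,9}:  v_{3} + v_{9} = v_{1} + v_{10}  so sig = ⟨2 | 1 1⟩
  P={4,7}:  v_{4} + v_{7} = v_{5} + v_{8}  so sig = ⟨2 | 1 1⟩
  P={4,11}:  v_{4} + v_{11} = v_{5} + v_{8} + v_{9}  so sig = ⟨2 | 1 1 1⟩
  P={1,3}:  v_{1} + v_{3} = v_{2} + v_{5} + v_{8} + v_{10}  so sig = ⟨2 | 1 1 1 1⟩
  P={4,9}:  v_{4} + v_{9} = v_{1} + v_{5} + v_{8} + v_{10}  so sig = ⟨2 | 1 1 1 1⟩
  P={1,4}:  v_{1} + v_{4} = v_{2} + 2·v_{5} + 2·v_{8} + v_{10}  so sig = ⟨2 | 1 1 2 2⟩
  P={6,9}:  v_{6} + v_{9} = 2·v_{7} + v_{10}  so sig = ⟨2 | 1 2⟩
  P={6,11}:  v_{6} + v_{11} = 3·v_{7} + v_{10}  so sig = ⟨2 | 1 3⟩
  P={1,7,10}:  v_{1} + v_{7} + v_{10} = v_{9}  so sig = ⟨3 | 1⟩
  P={3,5,8}:  v_{3} + v_{5} + v_{8} = v_{4}  so sig = ⟨3 | 1⟩
  P={1,10,11}:  v_{1} + v_{10} + v_{11} = 2·v_{9}  so sig = ⟨3 | 2⟩
  P={2,4,6,10}:  v_{2} + v_{4} + v_{6} + v_{10} = v_{3}  so sig = ⟨4 | 1⟩
  P={2,5,8,11}:  v_{2} + v_{5} + v_{8} + v_{11} = 2·v_{1} + v_{7}  so sig = ⟨4 | 1 2⟩
  P={2,5,8,9}:  v_{2} + v_{5} + v_{8} + v_{9} = 2·v_{1}  so sig = ⟨4 | 2⟩
  P={2,5,6,8,10}:  v_{2} + v_{5} + v_{6} + v_{8} + v_{10} = 0  so sig = ⟨5 | 0⟩
  P={2,5,7,8,10}:  v_{2} + v_{5} + v_{7} + v_{8} + v_{10} = v_{1}  so sig = ⟨5 | 1⟩

Signatures (|P|; sorted positive RHS coefficients), sorted:
[⟨2 | 0⟩, ⟨2 | 1⟩, ⟨2 | 1⟩, ⟨2 | 1⟩, ⟨2 | 1 1⟩, ⟨2 | 1 1⟩, ⟨2 | 1 1 1⟩, ⟨2 | 1 1 1 1⟩, ⟨2 | 1 1 1 1⟩, ⟨2 | 1 1 2 2⟩, ⟨2 | 1 2⟩, ⟨2 | 1 3⟩, ⟨3 | 1⟩, ⟨3 | 1⟩, ⟨3 | 2⟩, ⟨4 | 1⟩, ⟨4 | 1 2⟩, ⟨4 | 2⟩, ⟨5 | 0⟩, ⟨5 | 1⟩]


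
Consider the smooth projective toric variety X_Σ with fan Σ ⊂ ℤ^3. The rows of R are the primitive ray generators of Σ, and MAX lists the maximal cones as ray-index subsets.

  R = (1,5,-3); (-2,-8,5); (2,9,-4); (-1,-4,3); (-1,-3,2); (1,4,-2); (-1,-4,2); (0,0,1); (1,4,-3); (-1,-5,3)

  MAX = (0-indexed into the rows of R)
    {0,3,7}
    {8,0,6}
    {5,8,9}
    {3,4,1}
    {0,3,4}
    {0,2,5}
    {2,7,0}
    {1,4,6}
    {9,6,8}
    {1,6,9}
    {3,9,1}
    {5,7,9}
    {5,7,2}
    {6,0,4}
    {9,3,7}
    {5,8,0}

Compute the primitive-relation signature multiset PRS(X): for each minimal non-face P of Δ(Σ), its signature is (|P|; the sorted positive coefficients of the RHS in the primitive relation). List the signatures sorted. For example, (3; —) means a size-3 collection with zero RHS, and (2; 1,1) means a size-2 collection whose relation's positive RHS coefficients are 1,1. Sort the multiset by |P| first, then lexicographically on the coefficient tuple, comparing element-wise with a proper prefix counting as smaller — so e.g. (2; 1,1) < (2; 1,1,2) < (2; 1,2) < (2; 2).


|primitive collections| = 22. Relations:

  {0,9}:  v_{0} + v_{9} = 0  ⇒ sig = (2; —)
  {3,8}:  v_{3} + v_{8} = 0  ⇒ sig = (2; —)
  {5,6}:  v_{5} + v_{6} = 0  ⇒ sig = (2; —)
  {0,1}:  v_{0} + v_{1} = v_{4}  ⇒ sig = (2; 1)
  {1,5}:  v_{1} + v_{5} = v_{3}  ⇒ sig = (2; 1)
  {1,8}:  v_{1} + v_{8} = v_{6}  ⇒ sig = (2; 1)
  {3,5}:  v_{3} + v_{5} = v_{7}  ⇒ sig = (2; 1)
  {3,6}:  v_{3} + v_{6} = v_{1}  ⇒ sig = (2; 1)
  {4,9}:  v_{4} + v_{9} = v_{1}  ⇒ sig = (2; 1)
  {6,7}:  v_{6} + v_{7} = v_{3}  ⇒ sig = (2; 1)
  {7,8}:  v_{7} + v_{8} = v_{5}  ⇒ sig = (2; 1)
  {2,6}:  v_{2} + v_{6} = v_{0} + v_{7}  ⇒ sig = (2; 1,1)
  {2,9}:  v_{2} + v_{9} = v_{5} + v_{7}  ⇒ sig = (2; 1,1)
  {4,5}:  v_{4} + v_{5} = v_{0} + v_{3}  ⇒ sig = (2; 1,1)
  {4,8}:  v_{4} + v_{8} = v_{0} + v_{6}  ⇒ sig = (2; 1,1)
  {1,2}:  v_{1} + v_{2} = v_{0} + v_{3} + v_{7}  ⇒ sig = (2; 1,1,1)
  {2,4}:  v_{2} + v_{4} = 2·v_{0} + v_{3} + v_{7}  ⇒ sig = (2; 1,1,2)
  {2,3}:  v_{2} + v_{3} = v_{0} + 2·v_{7}  ⇒ sig = (2; 1,2)
  {2,8}:  v_{2} + v_{8} = v_{0} + 2·v_{5}  ⇒ sig = (2; 1,2)
  {4,7}:  v_{4} + v_{7} = v_{0} + 2·v_{3}  ⇒ sig = (2; 1,2)
  {1,7}:  v_{1} + v_{7} = 2·v_{3}  ⇒ sig = (2; 2)
  {0,5,7}:  v_{0} + v_{5} + v_{7} = v_{2}  ⇒ sig = (3; 1)

Signatures (|P|; sorted positive RHS coefficients), sorted:
    (2; —)
    (2; —)
    (2; —)
    (2; 1)
    (2; 1)
    (2; 1)
    (2; 1)
    (2; 1)
    (2; 1)
    (2; 1)
    (2; 1)
    (2; 1,1)
    (2; 1,1)
    (2; 1,1)
    (2; 1,1)
    (2; 1,1,1)
    (2; 1,1,2)
    (2; 1,2)
    (2; 1,2)
    (2; 1,2)
    (2; 2)
    (3; 1)


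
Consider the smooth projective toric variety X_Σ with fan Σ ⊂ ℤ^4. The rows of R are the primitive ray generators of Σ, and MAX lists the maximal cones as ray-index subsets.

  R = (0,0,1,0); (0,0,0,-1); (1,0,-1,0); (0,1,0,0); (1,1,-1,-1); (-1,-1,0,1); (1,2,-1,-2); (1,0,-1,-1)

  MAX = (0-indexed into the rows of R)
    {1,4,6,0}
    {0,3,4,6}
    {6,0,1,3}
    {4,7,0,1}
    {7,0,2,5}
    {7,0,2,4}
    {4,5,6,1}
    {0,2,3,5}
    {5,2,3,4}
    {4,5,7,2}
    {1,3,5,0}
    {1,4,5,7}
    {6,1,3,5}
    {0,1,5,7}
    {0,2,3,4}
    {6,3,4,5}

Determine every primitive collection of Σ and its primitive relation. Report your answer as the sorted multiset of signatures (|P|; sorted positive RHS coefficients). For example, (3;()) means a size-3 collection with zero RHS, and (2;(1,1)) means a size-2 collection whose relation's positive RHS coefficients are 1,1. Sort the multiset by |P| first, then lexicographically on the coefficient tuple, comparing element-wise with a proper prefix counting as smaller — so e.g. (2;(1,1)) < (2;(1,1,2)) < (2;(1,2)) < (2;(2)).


Δ(Σ) — 8 vertices, 7 min non-faces:

  P = {1,2}:  v_{1} + v_{2} = v_{7}  so sig = (2;(1))
  P = {3,7}:  v_{3} + v_{7} = v_{4}  so sig = (2;(1))
  P = {6,7}:  v_{6} + v_{7} = v_{1} + 2·v_{4}  so sig = (2;(1,2))
  P = {2,6}:  v_{2} + v_{6} = 2·v_{4}  so sig = (2;(2))
  P = {0,4,5}:  v_{0} + v_{4} + v_{5} = 0  so sig = (3;())
  P = {1,3,4}:  v_{1} + v_{3} + v_{4} = v_{6}  so sig = (3;(1))
  P = {0,5,6}:  v_{0} + v_{5} + v_{6} = v_{1} + v_{3}  so sig = (3;(1,1))

Hence PRS(X_Σ) =
[(2;(1)), (2;(1)), (2;(1,2)), (2;(2)), (3;()), (3;(1)), (3;(1,1))]


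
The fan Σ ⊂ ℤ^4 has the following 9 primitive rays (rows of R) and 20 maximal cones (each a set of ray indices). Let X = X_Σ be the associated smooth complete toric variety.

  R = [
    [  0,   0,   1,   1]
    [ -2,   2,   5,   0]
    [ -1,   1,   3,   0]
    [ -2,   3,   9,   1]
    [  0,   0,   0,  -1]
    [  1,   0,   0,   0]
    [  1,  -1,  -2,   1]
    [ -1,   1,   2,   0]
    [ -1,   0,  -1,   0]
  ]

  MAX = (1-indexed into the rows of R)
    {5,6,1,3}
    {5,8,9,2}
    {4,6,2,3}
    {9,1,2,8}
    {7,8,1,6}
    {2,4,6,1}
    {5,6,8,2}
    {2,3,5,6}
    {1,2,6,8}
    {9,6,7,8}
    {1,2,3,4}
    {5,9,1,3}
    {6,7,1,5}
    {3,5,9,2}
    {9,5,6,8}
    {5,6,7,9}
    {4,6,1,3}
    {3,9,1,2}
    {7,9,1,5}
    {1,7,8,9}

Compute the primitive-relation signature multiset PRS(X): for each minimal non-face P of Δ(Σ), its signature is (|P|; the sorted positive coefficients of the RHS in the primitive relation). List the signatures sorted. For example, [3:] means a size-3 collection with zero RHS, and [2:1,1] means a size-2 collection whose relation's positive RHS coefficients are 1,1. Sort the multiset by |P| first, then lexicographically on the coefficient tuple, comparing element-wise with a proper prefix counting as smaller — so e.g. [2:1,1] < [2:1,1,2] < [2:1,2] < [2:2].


Minimal non-faces — 14 found among 9 rays, 20 max cones:

  {3,7}:  v_{3} + v_{7} = v_{1}  ⇒ sig = [2:1]
  {3,8}:  v_{3} + v_{8} = v_{2}  ⇒ sig = [2:1]
  {2,7}:  v_{2} + v_{7} = v_{1} + v_{8}  ⇒ sig = [2:1,1]
  {4,9}:  v_{4} + v_{9} = v_{1} + v_{2} + v_{8}  ⇒ sig = [2:1,1,1]
  {4,7}:  v_{4} + v_{7} = 2·v_{1} + v_{2} + v_{6}  ⇒ sig = [2:1,1,2]
  {4,8}:  v_{4} + v_{8} = v_{1} + 2·v_{2} + v_{6}  ⇒ sig = [2:1,1,2]
  {4,5}:  v_{4} + v_{5} = 3·v_{3} + v_{6}  ⇒ sig = [2:1,3]
  {5,7,8}:  v_{5} + v_{7} + v_{8} = 0  ⇒ sig = [3:]
  {1,5,8}:  v_{1} + v_{5} + v_{8} = v_{3}  ⇒ sig = [3:1]
  {3,6,9}:  v_{3} + v_{6} + v_{9} = v_{8}  ⇒ sig = [3:1]
  {1,6,9}:  v_{1} + v_{6} + v_{9} = v_{7} + v_{8}  ⇒ sig = [3:1,1]
  {1,2,5}:  v_{1} + v_{2} + v_{5} = 2·v_{3}  ⇒ sig = [3:2]
  {2,6,9}:  v_{2} + v_{6} + v_{9} = 2·v_{8}  ⇒ sig = [3:2]
  {1,2,3,6}:  v_{1} + v_{2} + v_{3} + v_{6} = v_{4}  ⇒ sig = [4:1]

Hence PRS(X_Σ) =
[[2:1], [2:1], [2:1,1], [2:1,1,1], [2:1,1,2], [2:1,1,2], [2:1,3], [3:], [3:1], [3:1], [3:1,1], [3:2], [3:2], [4:1]]


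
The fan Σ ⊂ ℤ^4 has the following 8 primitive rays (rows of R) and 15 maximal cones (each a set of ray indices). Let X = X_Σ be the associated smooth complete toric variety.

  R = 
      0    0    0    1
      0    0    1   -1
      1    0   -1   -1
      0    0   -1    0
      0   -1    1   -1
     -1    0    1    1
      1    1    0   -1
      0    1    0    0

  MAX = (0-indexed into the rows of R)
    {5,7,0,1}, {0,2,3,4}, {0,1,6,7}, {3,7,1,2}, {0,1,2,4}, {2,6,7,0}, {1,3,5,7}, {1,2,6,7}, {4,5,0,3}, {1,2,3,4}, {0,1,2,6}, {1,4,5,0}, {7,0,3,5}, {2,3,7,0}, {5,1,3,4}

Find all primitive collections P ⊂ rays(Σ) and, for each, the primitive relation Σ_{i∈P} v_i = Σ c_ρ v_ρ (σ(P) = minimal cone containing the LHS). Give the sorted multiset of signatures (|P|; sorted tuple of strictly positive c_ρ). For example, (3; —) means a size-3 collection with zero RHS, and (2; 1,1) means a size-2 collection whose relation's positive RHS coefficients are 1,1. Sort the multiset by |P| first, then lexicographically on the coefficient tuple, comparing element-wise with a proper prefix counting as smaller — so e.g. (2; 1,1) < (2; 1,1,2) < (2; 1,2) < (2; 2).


The 7 primitive collections of Σ (r=8, n=4):

  P = {2,5}:  v_{2} + v_{5} = 0 ; sig = (2; —)
  P = {4,7}:  v_{4} + v_{7} = v_{1} ; sig = (2; 1)
  P = {3,6}:  v_{3} + v_{6} = v_{2} + v_{7} ; sig = (2; 1,1)
  P = {5,6}:  v_{5} + v_{6} = v_{0} + v_{1} + v_{7} ; sig = (2; 1,1,1)
  P = {4,6}:  v_{4} + v_{6} = v_{0} + 2·v_{1} + v_{2} ; sig = (2; 1,1,2)
  P = {0,1,3}:  v_{0} + v_{1} + v_{3} = 0 ; sig = (3; —)
  P = {0,1,2,7}:  v_{0} + v_{1} + v_{2} + v_{7} = v_{6} ; sig = (4; 1)

Hence PRS(X_Σ) =
{ (2; —),  (2; 1),  (2; 1,1),  (2; 1,1,1),  (2; 1,1,2),  (3; —),  (4; 1) }


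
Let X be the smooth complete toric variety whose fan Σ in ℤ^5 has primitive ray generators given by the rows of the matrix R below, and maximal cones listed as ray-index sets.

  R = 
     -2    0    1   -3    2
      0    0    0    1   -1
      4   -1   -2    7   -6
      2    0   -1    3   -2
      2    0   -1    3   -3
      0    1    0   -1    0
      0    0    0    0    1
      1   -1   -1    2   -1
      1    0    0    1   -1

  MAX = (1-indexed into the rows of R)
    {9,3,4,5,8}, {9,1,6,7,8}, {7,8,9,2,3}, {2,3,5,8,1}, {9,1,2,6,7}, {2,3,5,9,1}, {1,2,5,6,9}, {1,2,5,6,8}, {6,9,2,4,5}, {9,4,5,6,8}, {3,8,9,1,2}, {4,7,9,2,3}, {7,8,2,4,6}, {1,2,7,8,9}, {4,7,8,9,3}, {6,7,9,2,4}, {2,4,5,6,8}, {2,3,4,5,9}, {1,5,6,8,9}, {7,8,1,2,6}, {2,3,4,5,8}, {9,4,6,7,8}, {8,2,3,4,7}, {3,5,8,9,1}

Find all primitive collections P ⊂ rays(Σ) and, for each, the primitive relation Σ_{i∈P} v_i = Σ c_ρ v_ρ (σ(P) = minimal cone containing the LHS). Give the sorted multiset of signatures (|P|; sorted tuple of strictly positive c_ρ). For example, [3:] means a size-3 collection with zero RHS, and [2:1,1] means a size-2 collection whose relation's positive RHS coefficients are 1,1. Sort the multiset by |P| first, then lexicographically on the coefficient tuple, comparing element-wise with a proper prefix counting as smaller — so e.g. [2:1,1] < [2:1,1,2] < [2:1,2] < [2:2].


7 collections generate NE(X_Σ); each relation:

  P = {1,4}:  v_{1} + v_{4} = 0  ⟹  sig = [2:]
  P = {5,7}:  v_{5} + v_{7} = v_{4}  ⟹  sig = [2:1]
  P = {3,6}:  v_{3} + v_{6} = 2·v_{5}  ⟹  sig = [2:2]
  P = {1,3,7}:  v_{1} + v_{3} + v_{7} = v_{2} + v_{8} + v_{9}  ⟹  sig = [3:1,1,1]
  P = {2,5,8,9}:  v_{2} + v_{5} + v_{8} + v_{9} = v_{3}  ⟹  sig = [4:1]
  P = {2,6,8,9}:  v_{2} + v_{6} + v_{8} + v_{9} = v_{5}  ⟹  sig = [4:1]
  P = {2,4,8,9}:  v_{2} + v_{4} + v_{8} + v_{9} = v_{3} + v_{7}  ⟹  sig = [4:1,1]

Sorted signature multiset PRS(X):
{ [2:],  [2:1],  [2:2],  [3:1,1,1],  [4:1] ×2,  [4:1,1] }


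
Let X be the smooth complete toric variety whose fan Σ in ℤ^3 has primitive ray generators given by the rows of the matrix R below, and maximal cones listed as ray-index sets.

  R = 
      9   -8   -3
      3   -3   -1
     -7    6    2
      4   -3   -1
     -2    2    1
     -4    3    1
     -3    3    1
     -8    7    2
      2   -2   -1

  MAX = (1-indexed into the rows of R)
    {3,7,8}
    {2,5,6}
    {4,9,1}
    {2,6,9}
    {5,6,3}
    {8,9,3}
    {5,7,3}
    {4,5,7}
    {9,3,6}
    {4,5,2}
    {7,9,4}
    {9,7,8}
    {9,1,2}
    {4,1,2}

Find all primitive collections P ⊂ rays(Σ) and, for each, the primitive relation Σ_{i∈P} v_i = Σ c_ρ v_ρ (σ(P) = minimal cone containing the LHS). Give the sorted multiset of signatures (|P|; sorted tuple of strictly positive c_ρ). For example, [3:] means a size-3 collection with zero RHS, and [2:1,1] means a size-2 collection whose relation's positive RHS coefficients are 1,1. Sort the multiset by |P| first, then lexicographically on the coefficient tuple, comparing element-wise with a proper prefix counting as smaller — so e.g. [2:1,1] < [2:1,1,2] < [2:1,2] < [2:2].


Minimal non-faces — 17 found among 9 rays, 14 max cones:

  P = {2,7}:  v_{2} + v_{7} = 0 ; sig = [2:]
  P = {4,6}:  v_{4} + v_{6} = 0 ; sig = [2:]
  P = {5,9}:  v_{5} + v_{9} = 0 ; sig = [2:]
  P = {1,3}:  v_{1} + v_{3} = v_{9} ; sig = [2:1]
  P = {2,3}:  v_{2} + v_{3} = v_{6} ; sig = [2:1]
  P = {3,4}:  v_{3} + v_{4} = v_{7} ; sig = [2:1]
  P = {6,7}:  v_{6} + v_{7} = v_{3} ; sig = [2:1]
  P = {1,5}:  v_{1} + v_{5} = v_{2} + v_{4} ; sig = [2:1,1]
  P = {1,6}:  v_{1} + v_{6} = v_{2} + v_{9} ; sig = [2:1,1]
  P = {1,7}:  v_{1} + v_{7} = v_{4} + v_{9} ; sig = [2:1,1]
  P = {2,8}:  v_{2} + v_{8} = v_{3} + v_{9} ; sig = [2:1,1]
  P = {5,8}:  v_{5} + v_{8} = v_{3} + v_{7} ; sig = [2:1,1]
  P = {1,8}:  v_{1} + v_{8} = v_{7} + 2·v_{9} ; sig = [2:1,2]
  P = {4,8}:  v_{4} + v_{8} = 2·v_{7} + v_{9} ; sig = [2:1,2]
  P = {6,8}:  v_{6} + v_{8} = 2·v_{3} + v_{9} ; sig = [2:1,2]
  P = {2,4,9}:  v_{2} + v_{4} + v_{9} = v_{1} ; sig = [3:1]
  P = {3,7,9}:  v_{3} + v_{7} + v_{9} = v_{8} ; sig = [3:1]

Hence PRS(X_Σ) =
    |P|=2: 15 collections, coeffs (), (), (), (1), (1), (1), (1), (1,1), (1,1), (1,1), (1,1), (1,1), (1,2), (1,2), (1,2)
    |P|=3: 2 collections, coeffs (1), (1)


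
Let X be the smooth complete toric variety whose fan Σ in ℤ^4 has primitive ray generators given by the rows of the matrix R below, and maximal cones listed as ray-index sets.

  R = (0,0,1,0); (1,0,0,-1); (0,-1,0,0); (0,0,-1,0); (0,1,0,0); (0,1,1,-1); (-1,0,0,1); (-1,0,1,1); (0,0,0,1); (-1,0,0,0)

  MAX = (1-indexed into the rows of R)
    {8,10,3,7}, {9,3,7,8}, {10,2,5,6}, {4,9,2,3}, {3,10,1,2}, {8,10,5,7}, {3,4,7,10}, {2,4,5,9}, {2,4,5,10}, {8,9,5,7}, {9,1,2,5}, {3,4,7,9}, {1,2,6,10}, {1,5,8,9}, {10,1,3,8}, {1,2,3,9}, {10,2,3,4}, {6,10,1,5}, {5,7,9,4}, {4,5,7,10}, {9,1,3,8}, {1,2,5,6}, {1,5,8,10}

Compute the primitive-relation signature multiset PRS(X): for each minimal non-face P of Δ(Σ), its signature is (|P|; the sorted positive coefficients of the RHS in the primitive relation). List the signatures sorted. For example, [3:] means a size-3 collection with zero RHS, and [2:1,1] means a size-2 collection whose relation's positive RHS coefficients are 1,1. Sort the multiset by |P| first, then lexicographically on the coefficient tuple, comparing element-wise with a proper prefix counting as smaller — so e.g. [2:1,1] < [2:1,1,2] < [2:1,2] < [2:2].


Primitive collections (13):

  {1,4}:  v_{1} + v_{4} = 0  →  sig = [2:]
  {2,7}:  v_{2} + v_{7} = 0  →  sig = [2:]
  {3,5}:  v_{3} + v_{5} = 0  →  sig = [2:]
  {1,7}:  v_{1} + v_{7} = v_{8}  →  sig = [2:1]
  {2,8}:  v_{2} + v_{8} = v_{1}  →  sig = [2:1]
  {4,8}:  v_{4} + v_{8} = v_{7}  →  sig = [2:1]
  {9,10}:  v_{9} + v_{10} = v_{7}  →  sig = [2:1]
  {6,9}:  v_{6} + v_{9} = v_{1} + v_{5}  →  sig = [2:1,1]
  {3,6}:  v_{3} + v_{6} = v_{1} + v_{2} + v_{10}  →  sig = [2:1,1,1]
  {4,6}:  v_{4} + v_{6} = v_{2} + v_{5} + v_{10}  →  sig = [2:1,1,1]
  {6,7}:  v_{6} + v_{7} = v_{1} + v_{5} + v_{10}  →  sig = [2:1,1,1]
  {6,8}:  v_{6} + v_{8} = 2·v_{1} + v_{5} + v_{10}  →  sig = [2:1,1,2]
  {1,2,5,10}:  v_{1} + v_{2} + v_{5} + v_{10} = v_{6}  →  sig = [4:1]

Signatures (|P|; sorted positive RHS coefficients), sorted:
[[2:], [2:], [2:], [2:1], [2:1], [2:1], [2:1], [2:1,1], [2:1,1,1], [2:1,1,1], [2:1,1,1], [2:1,1,2], [4:1]]


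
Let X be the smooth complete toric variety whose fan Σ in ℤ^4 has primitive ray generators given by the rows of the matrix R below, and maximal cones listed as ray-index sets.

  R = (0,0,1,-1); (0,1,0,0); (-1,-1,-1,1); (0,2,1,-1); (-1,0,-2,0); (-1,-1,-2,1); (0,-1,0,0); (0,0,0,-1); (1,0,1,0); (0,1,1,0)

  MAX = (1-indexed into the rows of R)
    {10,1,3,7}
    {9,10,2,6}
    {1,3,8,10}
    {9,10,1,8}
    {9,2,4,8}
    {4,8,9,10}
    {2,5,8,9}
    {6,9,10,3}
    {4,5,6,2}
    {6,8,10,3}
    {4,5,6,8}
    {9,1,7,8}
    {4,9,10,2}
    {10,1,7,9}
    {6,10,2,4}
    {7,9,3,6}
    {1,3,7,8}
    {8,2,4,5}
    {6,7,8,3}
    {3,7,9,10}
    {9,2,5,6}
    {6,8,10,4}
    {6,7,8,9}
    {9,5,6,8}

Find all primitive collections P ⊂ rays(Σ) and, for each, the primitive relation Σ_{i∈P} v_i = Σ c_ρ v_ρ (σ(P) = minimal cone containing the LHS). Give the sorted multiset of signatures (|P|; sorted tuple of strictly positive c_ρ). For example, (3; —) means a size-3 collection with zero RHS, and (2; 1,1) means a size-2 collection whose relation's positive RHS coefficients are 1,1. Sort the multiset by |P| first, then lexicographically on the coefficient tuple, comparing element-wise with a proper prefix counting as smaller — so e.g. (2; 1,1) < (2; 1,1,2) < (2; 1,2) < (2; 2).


Δ(Σ) — 10 vertices, 20 min non-faces:

  P = {2,7}:  v_{2} + v_{7} = 0  so sig = (2; —)
  P = {1,2}:  v_{1} + v_{2} = v_{8} + v_{10}  so sig = (2; 1,1)
  P = {1,6}:  v_{1} + v_{6} = v_{3} + v_{8}  so sig = (2; 1,1)
  P = {2,3}:  v_{2} + v_{3} = v_{6} + v_{10}  so sig = (2; 1,1)
  P = {4,7}:  v_{4} + v_{7} = v_{8} + v_{10}  so sig = (2; 1,1)
  P = {5,7}:  v_{5} + v_{7} = v_{6} + v_{8}  so sig = (2; 1,1)
  P = {5,10}:  v_{5} + v_{10} = v_{4} + v_{6}  so sig = (2; 1,1)
  P = {1,5}:  v_{1} + v_{5} = v_{6} + 2·v_{8} + v_{10}  so sig = (2; 1,1,2)
  P = {3,4}:  v_{3} + v_{4} = v_{6} + v_{8} + 2·v_{10}  so sig = (2; 1,1,2)
  P = {3,5}:  v_{3} + v_{5} = 2·v_{6} + v_{8} + v_{10}  so sig = (2; 1,1,2)
  P = {1,4}:  v_{1} + v_{4} = 2·v_{8} + 2·v_{10}  so sig = (2; 2,2)
  P = {2,6,8}:  v_{2} + v_{6} + v_{8} = v_{5}  so sig = (3; 1)
  P = {2,8,10}:  v_{2} + v_{8} + v_{10} = v_{4}  so sig = (3; 1)
  P = {3,8,9}:  v_{3} + v_{8} + v_{9} = v_{7}  so sig = (3; 1)
  P = {4,6,9}:  v_{4} + v_{6} + v_{9} = v_{2}  so sig = (3; 1)
  P = {6,7,10}:  v_{6} + v_{7} + v_{10} = v_{3}  so sig = (3; 1)
  P = {7,8,10}:  v_{7} + v_{8} + v_{10} = v_{1}  so sig = (3; 1)
  P = {1,3,9}:  v_{1} + v_{3} + v_{9} = 2·v_{7} + v_{10}  so sig = (3; 1,2)
  P = {4,5,9}:  v_{4} + v_{5} + v_{9} = 2·v_{2} + v_{8}  so sig = (3; 1,2)
  P = {6,8,9,10}:  v_{6} + v_{8} + v_{9} + v_{10} = 0  so sig = (4; —)

Sorted signature multiset PRS(X):
[(2; —), (2; 1,1), (2; 1,1), (2; 1,1), (2; 1,1), (2; 1,1), (2; 1,1), (2; 1,1,2), (2; 1,1,2), (2; 1,1,2), (2; 2,2), (3; 1), (3; 1), (3; 1), (3; 1), (3; 1), (3; 1), (3; 1,2), (3; 1,2), (4; —)]


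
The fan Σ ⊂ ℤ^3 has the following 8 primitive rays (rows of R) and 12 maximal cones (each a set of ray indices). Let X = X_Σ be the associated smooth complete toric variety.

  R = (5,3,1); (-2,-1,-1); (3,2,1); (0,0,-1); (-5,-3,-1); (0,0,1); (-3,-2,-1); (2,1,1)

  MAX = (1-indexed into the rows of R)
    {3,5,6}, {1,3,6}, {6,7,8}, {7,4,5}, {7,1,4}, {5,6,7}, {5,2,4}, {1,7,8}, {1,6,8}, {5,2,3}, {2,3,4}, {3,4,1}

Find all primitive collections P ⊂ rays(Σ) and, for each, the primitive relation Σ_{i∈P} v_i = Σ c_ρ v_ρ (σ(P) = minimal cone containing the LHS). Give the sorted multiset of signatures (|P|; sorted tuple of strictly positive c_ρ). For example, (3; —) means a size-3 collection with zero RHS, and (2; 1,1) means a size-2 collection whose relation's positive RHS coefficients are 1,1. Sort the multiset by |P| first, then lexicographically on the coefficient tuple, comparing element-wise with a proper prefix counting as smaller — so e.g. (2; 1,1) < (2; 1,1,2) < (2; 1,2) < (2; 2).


Δ(Σ) — 8 vertices, 12 min non-faces:

  P={1,5}:  v_{1} + v_{5} = 0 ; sig = (2; —)
  P={2,8}:  v_{2} + v_{8} = 0 ; sig = (2; —)
  P={3,7}:  v_{3} + v_{7} = 0 ; sig = (2; —)
  P={4,6}:  v_{4} + v_{6} = 0 ; sig = (2; —)
  P={1,2}:  v_{1} + v_{2} = v_{3} + v_{4} ; sig = (2; 1,1)
  P={2,6}:  v_{2} + v_{6} = v_{3} + v_{5} ; sig = (2; 1,1)
  P={2,7}:  v_{2} + v_{7} = v_{4} + v_{5} ; sig = (2; 1,1)
  P={3,8}:  v_{3} + v_{8} = v_{1} + v_{6} ; sig = (2; 1,1)
  P={4,8}:  v_{4} + v_{8} = v_{1} + v_{7} ; sig = (2; 1,1)
  P={5,8}:  v_{5} + v_{8} = v_{6} + v_{7} ; sig = (2; 1,1)
  P={1,6,7}:  v_{1} + v_{6} + v_{7} = v_{8} ; sig = (3; 1)
  P={3,4,5}:  v_{3} + v_{4} + v_{5} = v_{2} ; sig = (3; 1)

Sorted signature multiset PRS(X):
    |P|=2: 10 collections, coeffs (), (), (), (), (1,1), (1,1), (1,1), (1,1), (1,1), (1,1)
    |P|=3: 2 collections, coeffs (1), (1)
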